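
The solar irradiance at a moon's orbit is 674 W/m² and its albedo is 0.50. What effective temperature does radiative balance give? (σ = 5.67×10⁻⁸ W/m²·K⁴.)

Power absorbed = (1−a)S·πR²; power emitted = 4πR²σT⁴. Equating and cancelling πR²:
T = ((1−a)S / 4σ)^(1/4) = (337 / (4 × 5.67×10⁻⁸))^(1/4) = (1.49×10^9)^(1/4).
T = 196 K.

T ≈ 196 K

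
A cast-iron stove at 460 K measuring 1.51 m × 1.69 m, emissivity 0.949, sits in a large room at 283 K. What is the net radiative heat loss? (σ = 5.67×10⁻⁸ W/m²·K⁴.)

A = 1.51 × 1.69 = 2.55 m².
Q = εσA(T⁴ − T_s⁴). T⁴ − T_s⁴ = (460)⁴ − (283)⁴ = 4.48×10^10 − 6.41×10^9 = 3.84×10^10 K⁴.
Q = 0.949 × 5.67×10⁻⁸ × 2.55 × 3.84×10^10 = 5270 W.

Q ≈ 5270 W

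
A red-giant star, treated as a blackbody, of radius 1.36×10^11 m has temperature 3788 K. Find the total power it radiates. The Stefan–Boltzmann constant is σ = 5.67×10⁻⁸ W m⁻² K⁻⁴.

P ≈ 2.71×10^30 W

A = 4πr² = 4π × (1.36×10^11)² = 2.32×10^23 m².
P = σAT⁴ = 5.67×10⁻⁸ × 2.32×10^23 × (3788)⁴ = 5.67×10⁻⁸ × 2.32×10^23 × 2.06×10^14.
P = 2.71×10^30 W.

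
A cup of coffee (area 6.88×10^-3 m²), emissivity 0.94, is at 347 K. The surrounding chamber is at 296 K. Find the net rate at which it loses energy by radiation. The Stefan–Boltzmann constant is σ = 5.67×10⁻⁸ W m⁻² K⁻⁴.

Q ≈ 2.50 W

Q = εσA(T⁴ − T_s⁴). T⁴ − T_s⁴ = (347)⁴ − (296)⁴ = 1.45×10^10 − 7.68×10^9 = 6.82×10^9 K⁴.
Q = 0.94 × 5.67×10⁻⁸ × 6.88×10^-3 × 6.82×10^9 = 2.50 W.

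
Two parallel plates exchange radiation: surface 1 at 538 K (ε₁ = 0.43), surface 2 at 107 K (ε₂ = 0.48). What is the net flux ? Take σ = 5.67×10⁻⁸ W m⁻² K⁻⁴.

For two large parallel gray plates, q = σ(T₁⁴ − T₂⁴) / (1/ε₁ + 1/ε₂ − 1).
1/ε₁ + 1/ε₂ − 1 = 1/0.43 + 1/0.48 − 1 = 3.409.
T₁⁴ − T₂⁴ = 8.38×10^10 − 1.31×10^8 = 8.36×10^10 K⁴.
q = 5.67×10⁻⁸ × 8.36×10^10 / 3.409 = 1390 W/m².

q ≈ 1390 W/m²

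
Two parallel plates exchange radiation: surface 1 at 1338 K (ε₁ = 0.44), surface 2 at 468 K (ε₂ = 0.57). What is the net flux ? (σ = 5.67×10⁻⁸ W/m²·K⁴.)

q ≈ 59100 W/m²

For two large parallel gray plates, q = σ(T₁⁴ − T₂⁴) / (1/ε₁ + 1/ε₂ − 1).
1/ε₁ + 1/ε₂ − 1 = 1/0.44 + 1/0.57 − 1 = 3.027.
T₁⁴ − T₂⁴ = 3.20×10^12 − 4.80×10^10 = 3.16×10^12 K⁴.
q = 5.67×10⁻⁸ × 3.16×10^12 / 3.027 = 59100 W/m².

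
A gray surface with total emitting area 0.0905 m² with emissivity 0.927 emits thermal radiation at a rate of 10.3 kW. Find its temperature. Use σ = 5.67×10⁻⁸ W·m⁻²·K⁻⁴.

From P = εσAT⁴, T = (P / εσA)^(1/4) = (10300 / (0.927 × 5.67×10⁻⁸ × 0.0905))^(1/4).
T = (2.17×10^12)^(1/4) = 1210 K.

T ≈ 1210 K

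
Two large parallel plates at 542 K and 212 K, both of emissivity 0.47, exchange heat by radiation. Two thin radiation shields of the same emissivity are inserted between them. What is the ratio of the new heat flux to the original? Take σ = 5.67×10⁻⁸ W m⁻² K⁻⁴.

With N identical shields there are N+1 = 3 gaps in series, each with the same radiative resistance, so the flux falls to 1/(N+1) of its unshielded value.

ratio ≈ 0.333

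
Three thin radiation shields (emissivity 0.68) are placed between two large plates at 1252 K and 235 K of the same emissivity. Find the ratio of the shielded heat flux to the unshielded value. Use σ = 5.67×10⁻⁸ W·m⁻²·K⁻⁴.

ratio ≈ 0.250

With N identical shields there are N+1 = 4 gaps in series, each with the same radiative resistance, so the flux falls to 1/(N+1) of its unshielded value.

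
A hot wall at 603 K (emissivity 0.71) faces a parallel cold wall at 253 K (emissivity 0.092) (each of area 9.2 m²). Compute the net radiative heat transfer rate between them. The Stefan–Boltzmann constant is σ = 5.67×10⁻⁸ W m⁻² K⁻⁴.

For two large parallel gray plates, q = σ(T₁⁴ − T₂⁴) / (1/ε₁ + 1/ε₂ − 1).
1/ε₁ + 1/ε₂ − 1 = 1/0.71 + 1/0.092 − 1 = 11.28.
T₁⁴ − T₂⁴ = 1.32×10^11 − 4.10×10^9 = 1.28×10^11 K⁴.
q = 5.67×10⁻⁸ × 1.28×10^11 / 11.28 = 644 W/m².
Q = q·A = 644 × 9.2 = 5930 W.

Q ≈ 5930 W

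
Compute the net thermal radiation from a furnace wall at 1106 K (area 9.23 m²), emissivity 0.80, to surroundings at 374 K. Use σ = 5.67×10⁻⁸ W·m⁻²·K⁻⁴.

Q ≈ 6.18×10^5 W

Q = εσA(T⁴ − T_s⁴). T⁴ − T_s⁴ = (1106)⁴ − (374)⁴ = 1.50×10^12 − 1.96×10^10 = 1.48×10^12 K⁴.
Q = 0.80 × 5.67×10⁻⁸ × 9.23 × 1.48×10^12 = 6.18×10^5 W.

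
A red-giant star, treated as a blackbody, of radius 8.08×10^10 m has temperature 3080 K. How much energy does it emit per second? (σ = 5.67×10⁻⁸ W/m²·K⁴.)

A = 4πr² = 4π × (8.08×10^10)² = 8.20×10^22 m².
P = σAT⁴ = 5.67×10⁻⁸ × 8.20×10^22 × (3080)⁴ = 5.67×10⁻⁸ × 8.20×10^22 × 9.00×10^13.
P = 4.19×10^29 W.

P ≈ 4.19×10^29 W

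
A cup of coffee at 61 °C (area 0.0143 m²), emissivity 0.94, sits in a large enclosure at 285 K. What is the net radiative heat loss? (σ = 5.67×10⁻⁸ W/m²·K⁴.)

Convert: 61 °C = 334 K.
Q = εσA(T⁴ − T_s⁴). T⁴ − T_s⁴ = (334)⁴ − (285)⁴ = 1.24×10^10 − 6.60×10^9 = 5.85×10^9 K⁴.
Q = 0.94 × 5.67×10⁻⁸ × 0.0143 × 5.85×10^9 = 4.46 W.

Q ≈ 4.46 W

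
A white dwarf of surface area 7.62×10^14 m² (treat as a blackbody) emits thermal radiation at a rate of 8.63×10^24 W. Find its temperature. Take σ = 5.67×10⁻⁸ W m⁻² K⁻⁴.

T ≈ 21100 K

From P = σAT⁴, T = (P / σA)^(1/4) = (8.63×10^24 / (5.67×10⁻⁸ × 7.62×10^14))^(1/4).
T = (2.00×10^17)^(1/4) = 21100 K.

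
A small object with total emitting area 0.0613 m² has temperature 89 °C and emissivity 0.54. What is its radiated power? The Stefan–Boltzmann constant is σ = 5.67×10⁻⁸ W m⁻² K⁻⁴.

89 °C = 362 K.
Stefan–Boltzmann: P = εσAT⁴ = 0.54 × 5.67×10⁻⁸ × 0.0613 × (362)⁴ = 0.54 × 5.67×10⁻⁸ × 0.0613 × 1.72×10^10.
P = 32.2 W.

P ≈ 32.2 W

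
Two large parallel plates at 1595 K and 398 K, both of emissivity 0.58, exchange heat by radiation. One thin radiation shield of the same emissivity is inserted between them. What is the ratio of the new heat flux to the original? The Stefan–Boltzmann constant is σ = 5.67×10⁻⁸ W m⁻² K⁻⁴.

With N identical shields there are N+1 = 2 gaps in series, each with the same radiative resistance, so the flux falls to 1/(N+1) of its unshielded value.

ratio ≈ 0.500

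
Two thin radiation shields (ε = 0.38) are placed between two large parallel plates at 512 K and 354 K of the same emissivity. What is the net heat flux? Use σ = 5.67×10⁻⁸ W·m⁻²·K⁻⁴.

Each of the 3 gaps contributes resistance (2/ε − 1) = 2/0.38 − 1 = 4.263; total = 12.79.
q = σ(T₁⁴ − T₂⁴) / 12.79 = 5.67×10⁻⁸ × 5.30×10^10 / 12.79 = 235 W/m².

q ≈ 235 W/m²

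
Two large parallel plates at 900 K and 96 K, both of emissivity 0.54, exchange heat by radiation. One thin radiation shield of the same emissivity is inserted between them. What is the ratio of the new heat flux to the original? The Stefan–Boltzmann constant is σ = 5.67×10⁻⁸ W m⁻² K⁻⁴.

ratio ≈ 0.500

With N identical shields there are N+1 = 2 gaps in series, each with the same radiative resistance, so the flux falls to 1/(N+1) of its unshielded value.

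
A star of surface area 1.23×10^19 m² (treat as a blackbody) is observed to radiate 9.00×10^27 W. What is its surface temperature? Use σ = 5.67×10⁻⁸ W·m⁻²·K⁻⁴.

T ≈ 10700 K

From P = σAT⁴, T = (P / σA)^(1/4) = (9.00×10^27 / (5.67×10⁻⁸ × 1.23×10^19))^(1/4).
T = (1.29×10^16)^(1/4) = 10700 K.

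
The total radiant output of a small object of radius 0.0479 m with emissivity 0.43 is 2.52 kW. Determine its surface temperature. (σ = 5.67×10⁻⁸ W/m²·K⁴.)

A = 4πr² = 4π × (0.0479)² = 0.0288 m².
From P = εσAT⁴, T = (P / εσA)^(1/4) = (2520 / (0.43 × 5.67×10⁻⁸ × 0.0288))^(1/4).
T = (3.58×10^12)^(1/4) = 1380 K.

T ≈ 1380 K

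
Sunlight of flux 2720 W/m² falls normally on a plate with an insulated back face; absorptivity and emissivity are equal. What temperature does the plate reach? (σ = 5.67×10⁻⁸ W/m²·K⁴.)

Absorbed flux αS = emitted flux εσT⁴ (one radiating face); with α = ε, T = (S/σ)^(1/4).
T = (2720 / 5.67×10⁻⁸)^(1/4) = (4.80×10^10)^(1/4).
T = 468 K.

T ≈ 468 K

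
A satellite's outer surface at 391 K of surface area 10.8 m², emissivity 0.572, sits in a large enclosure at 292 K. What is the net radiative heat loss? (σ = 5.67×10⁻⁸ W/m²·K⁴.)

Q ≈ 5640 W

Q = εσA(T⁴ − T_s⁴). T⁴ − T_s⁴ = (391)⁴ − (292)⁴ = 2.34×10^10 − 7.27×10^9 = 1.61×10^10 K⁴.
Q = 0.572 × 5.67×10⁻⁸ × 10.8 × 1.61×10^10 = 5640 W.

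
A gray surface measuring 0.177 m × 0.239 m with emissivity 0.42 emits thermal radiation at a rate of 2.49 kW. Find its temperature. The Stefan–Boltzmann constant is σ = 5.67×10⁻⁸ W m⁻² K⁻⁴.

A = 0.177 × 0.239 = 0.0423 m².
From P = εσAT⁴, T = (P / εσA)^(1/4) = (2490 / (0.42 × 5.67×10⁻⁸ × 0.0423))^(1/4).
T = (2.47×10^12)^(1/4) = 1250 K.

T ≈ 1250 K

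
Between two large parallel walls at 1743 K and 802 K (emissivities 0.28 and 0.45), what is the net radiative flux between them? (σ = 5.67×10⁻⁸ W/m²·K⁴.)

q ≈ 1.04×10^5 W/m²

For two large parallel gray plates, q = σ(T₁⁴ − T₂⁴) / (1/ε₁ + 1/ε₂ − 1).
1/ε₁ + 1/ε₂ − 1 = 1/0.28 + 1/0.45 − 1 = 4.794.
T₁⁴ − T₂⁴ = 9.23×10^12 − 4.14×10^11 = 8.82×10^12 K⁴.
q = 5.67×10⁻⁸ × 8.82×10^12 / 4.794 = 1.04×10^5 W/m².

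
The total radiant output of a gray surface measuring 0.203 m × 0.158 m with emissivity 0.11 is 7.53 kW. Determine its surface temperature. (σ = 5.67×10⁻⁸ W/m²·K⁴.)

T ≈ 2480 K

A = 0.203 × 0.158 = 0.0321 m².
From P = εσAT⁴, T = (P / εσA)^(1/4) = (7530 / (0.11 × 5.67×10⁻⁸ × 0.0321))^(1/4).
T = (3.76×10^13)^(1/4) = 2480 K.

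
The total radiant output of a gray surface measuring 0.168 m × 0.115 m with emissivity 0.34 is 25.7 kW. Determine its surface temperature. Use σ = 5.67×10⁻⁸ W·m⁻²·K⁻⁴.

A = 0.168 × 0.115 = 0.0193 m².
From P = εσAT⁴, T = (P / εσA)^(1/4) = (25700 / (0.34 × 5.67×10⁻⁸ × 0.0193))^(1/4).
T = (6.90×10^13)^(1/4) = 2880 K.

T ≈ 2880 K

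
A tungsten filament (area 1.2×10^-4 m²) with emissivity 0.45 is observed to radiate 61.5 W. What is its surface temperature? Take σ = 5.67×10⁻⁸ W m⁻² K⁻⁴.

From P = εσAT⁴, T = (P / εσA)^(1/4) = (61.5 / (0.45 × 5.67×10⁻⁸ × 1.20×10^-4))^(1/4).
T = (2.01×10^13)^(1/4) = 2120 K.

T ≈ 2120 K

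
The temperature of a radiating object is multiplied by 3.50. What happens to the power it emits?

P ∝ T⁴, so the power scales as (3.50)⁴ = 150.

factor ≈ 150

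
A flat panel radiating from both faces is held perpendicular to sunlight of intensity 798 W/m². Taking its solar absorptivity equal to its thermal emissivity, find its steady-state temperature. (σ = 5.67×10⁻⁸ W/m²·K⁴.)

T ≈ 290 K

Absorbed flux αS = emitted flux 2εσT⁴ per unit area; with α = ε this gives T = (S/2σ)^(1/4).
T = (798 / (2 × 5.67×10⁻⁸))^(1/4) = (7.04×10^9)^(1/4).
T = 290 K.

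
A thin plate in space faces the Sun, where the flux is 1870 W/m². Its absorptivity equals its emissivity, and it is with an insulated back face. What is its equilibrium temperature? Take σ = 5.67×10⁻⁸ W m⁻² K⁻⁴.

T ≈ 426 K

Absorbed flux αS = emitted flux εσT⁴ (one radiating face); with α = ε, T = (S/σ)^(1/4).
T = (1870 / 5.67×10⁻⁸)^(1/4) = (3.30×10^10)^(1/4).
T = 426 K.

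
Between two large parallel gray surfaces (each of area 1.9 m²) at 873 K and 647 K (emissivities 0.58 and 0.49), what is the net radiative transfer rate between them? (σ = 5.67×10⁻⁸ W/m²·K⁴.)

Q ≈ 15800 W

For two large parallel gray plates, q = σ(T₁⁴ − T₂⁴) / (1/ε₁ + 1/ε₂ − 1).
1/ε₁ + 1/ε₂ − 1 = 1/0.58 + 1/0.49 − 1 = 2.765.
T₁⁴ − T₂⁴ = 5.81×10^11 − 1.75×10^11 = 4.06×10^11 K⁴.
q = 5.67×10⁻⁸ × 4.06×10^11 / 2.765 = 8320 W/m².
Q = q·A = 8320 × 1.9 = 15800 W.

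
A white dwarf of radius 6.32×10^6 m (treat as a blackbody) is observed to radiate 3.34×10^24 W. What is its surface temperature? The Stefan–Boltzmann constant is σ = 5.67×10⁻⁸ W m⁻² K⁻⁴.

A = 4πr² = 4π × (6.32×10^6)² = 5.02×10^14 m².
From P = σAT⁴, T = (P / σA)^(1/4) = (3.34×10^24 / (5.67×10⁻⁸ × 5.02×10^14))^(1/4).
T = (1.17×10^17)^(1/4) = 18500 K.

T ≈ 18500 K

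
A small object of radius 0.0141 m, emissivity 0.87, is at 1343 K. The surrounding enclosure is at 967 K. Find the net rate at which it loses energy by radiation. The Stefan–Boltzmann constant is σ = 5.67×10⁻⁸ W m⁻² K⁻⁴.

A = 4πr² = 4π × (0.0141)² = 2.50×10^-3 m².
Q = εσA(T⁴ − T_s⁴). T⁴ − T_s⁴ = (1343)⁴ − (967)⁴ = 3.25×10^12 − 8.74×10^11 = 2.38×10^12 K⁴.
Q = 0.87 × 5.67×10⁻⁸ × 2.50×10^-3 × 2.38×10^12 = 293 W.

Q ≈ 293 W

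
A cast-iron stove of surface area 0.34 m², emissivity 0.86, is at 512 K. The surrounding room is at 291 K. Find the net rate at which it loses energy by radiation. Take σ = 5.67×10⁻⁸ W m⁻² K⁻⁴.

Q = εσA(T⁴ − T_s⁴). T⁴ − T_s⁴ = (512)⁴ − (291)⁴ = 6.87×10^10 − 7.17×10^9 = 6.15×10^10 K⁴.
Q = 0.86 × 5.67×10⁻⁸ × 0.340 × 6.15×10^10 = 1020 W.

Q ≈ 1020 W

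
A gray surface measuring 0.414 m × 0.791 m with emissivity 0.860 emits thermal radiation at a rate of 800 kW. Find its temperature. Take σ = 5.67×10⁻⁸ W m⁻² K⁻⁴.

A = 0.414 × 0.791 = 0.327 m².
From P = εσAT⁴, T = (P / εσA)^(1/4) = (8.00×10^5 / (0.860 × 5.67×10⁻⁸ × 0.327))^(1/4).
T = (5.01×10^13)^(1/4) = 2660 K.

T ≈ 2660 K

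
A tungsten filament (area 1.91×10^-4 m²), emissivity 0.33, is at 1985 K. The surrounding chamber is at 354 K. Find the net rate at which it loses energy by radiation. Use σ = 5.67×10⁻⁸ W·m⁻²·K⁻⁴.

Q ≈ 55.4 W

Q = εσA(T⁴ − T_s⁴). T⁴ − T_s⁴ = (1985)⁴ − (354)⁴ = 1.55×10^13 − 1.57×10^10 = 1.55×10^13 K⁴.
Q = 0.33 × 5.67×10⁻⁸ × 1.91×10^-4 × 1.55×10^13 = 55.4 W.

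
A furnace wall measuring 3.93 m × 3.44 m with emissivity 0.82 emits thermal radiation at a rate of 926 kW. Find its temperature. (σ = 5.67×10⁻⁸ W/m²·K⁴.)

T ≈ 1100 K

A = 3.93 × 3.44 = 13.5 m².
From P = εσAT⁴, T = (P / εσA)^(1/4) = (9.26×10^5 / (0.82 × 5.67×10⁻⁸ × 13.5))^(1/4).
T = (1.47×10^12)^(1/4) = 1100 K.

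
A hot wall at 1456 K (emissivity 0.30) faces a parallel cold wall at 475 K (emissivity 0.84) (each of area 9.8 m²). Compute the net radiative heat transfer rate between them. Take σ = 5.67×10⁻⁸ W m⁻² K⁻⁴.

For two large parallel gray plates, q = σ(T₁⁴ − T₂⁴) / (1/ε₁ + 1/ε₂ − 1).
1/ε₁ + 1/ε₂ − 1 = 1/0.30 + 1/0.84 − 1 = 3.524.
T₁⁴ − T₂⁴ = 4.49×10^12 − 5.09×10^10 = 4.44×10^12 K⁴.
q = 5.67×10⁻⁸ × 4.44×10^12 / 3.524 = 71500 W/m².
Q = q·A = 71500 × 9.8 = 7.01×10^5 W.

Q ≈ 7.01×10^5 W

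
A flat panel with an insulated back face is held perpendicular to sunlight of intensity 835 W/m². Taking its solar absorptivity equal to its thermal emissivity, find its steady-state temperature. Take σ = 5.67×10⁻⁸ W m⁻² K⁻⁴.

Absorbed flux αS = emitted flux εσT⁴ (one radiating face); with α = ε, T = (S/σ)^(1/4).
T = (835 / 5.67×10⁻⁸)^(1/4) = (1.47×10^10)^(1/4).
T = 348 K.

T ≈ 348 K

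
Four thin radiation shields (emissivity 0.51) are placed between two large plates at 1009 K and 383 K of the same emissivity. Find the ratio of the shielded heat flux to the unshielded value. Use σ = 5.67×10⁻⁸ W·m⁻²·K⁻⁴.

With N identical shields there are N+1 = 5 gaps in series, each with the same radiative resistance, so the flux falls to 1/(N+1) of its unshielded value.

ratio ≈ 0.200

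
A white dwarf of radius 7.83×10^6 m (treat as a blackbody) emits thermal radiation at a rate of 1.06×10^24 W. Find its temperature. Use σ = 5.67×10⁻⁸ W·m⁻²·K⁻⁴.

T ≈ 12500 K

A = 4πr² = 4π × (7.83×10^6)² = 7.70×10^14 m².
From P = σAT⁴, T = (P / σA)^(1/4) = (1.06×10^24 / (5.67×10⁻⁸ × 7.70×10^14))^(1/4).
T = (2.43×10^16)^(1/4) = 12500 K.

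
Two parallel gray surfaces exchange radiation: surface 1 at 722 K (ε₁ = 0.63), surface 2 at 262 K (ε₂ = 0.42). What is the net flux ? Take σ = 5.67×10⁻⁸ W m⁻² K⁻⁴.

For two large parallel gray plates, q = σ(T₁⁴ − T₂⁴) / (1/ε₁ + 1/ε₂ − 1).
1/ε₁ + 1/ε₂ − 1 = 1/0.63 + 1/0.42 − 1 = 2.968.
T₁⁴ − T₂⁴ = 2.72×10^11 − 4.71×10^9 = 2.67×10^11 K⁴.
q = 5.67×10⁻⁸ × 2.67×10^11 / 2.968 = 5100 W/m².

q ≈ 5100 W/m²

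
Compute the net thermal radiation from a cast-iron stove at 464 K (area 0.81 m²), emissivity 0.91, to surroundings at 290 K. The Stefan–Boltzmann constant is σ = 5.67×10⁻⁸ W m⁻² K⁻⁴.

Q = εσA(T⁴ − T_s⁴). T⁴ − T_s⁴ = (464)⁴ − (290)⁴ = 4.64×10^10 − 7.07×10^9 = 3.93×10^10 K⁴.
Q = 0.91 × 5.67×10⁻⁸ × 0.810 × 3.93×10^10 = 1640 W.

Q ≈ 1640 W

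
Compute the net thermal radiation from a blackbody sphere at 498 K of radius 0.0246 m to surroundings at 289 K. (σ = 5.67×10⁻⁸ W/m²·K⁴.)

A = 4πr² = 4π × (0.0246)² = 7.60×10^-3 m².
Q = σA(T⁴ − T_s⁴). T⁴ − T_s⁴ = (498)⁴ − (289)⁴ = 6.15×10^10 − 6.98×10^9 = 5.45×10^10 K⁴.
Q = 5.67×10⁻⁸ × 7.60×10^-3 × 5.45×10^10 = 23.5 W.

Q ≈ 23.5 W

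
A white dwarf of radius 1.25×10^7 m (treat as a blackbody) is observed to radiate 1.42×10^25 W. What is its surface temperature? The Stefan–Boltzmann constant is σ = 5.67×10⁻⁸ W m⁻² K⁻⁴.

T ≈ 18900 K

A = 4πr² = 4π × (1.25×10^7)² = 1.96×10^15 m².
From P = σAT⁴, T = (P / σA)^(1/4) = (1.42×10^25 / (5.67×10⁻⁸ × 1.96×10^15))^(1/4).
T = (1.28×10^17)^(1/4) = 18900 K.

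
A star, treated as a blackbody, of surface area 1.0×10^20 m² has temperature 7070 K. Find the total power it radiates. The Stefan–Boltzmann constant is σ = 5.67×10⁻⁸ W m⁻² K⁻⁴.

P ≈ 1.42×10^28 W

P = σAT⁴ = 5.67×10⁻⁸ × 1.00×10^20 × (7070)⁴ = 5.67×10⁻⁸ × 1.00×10^20 × 2.50×10^15.
P = 1.42×10^28 W.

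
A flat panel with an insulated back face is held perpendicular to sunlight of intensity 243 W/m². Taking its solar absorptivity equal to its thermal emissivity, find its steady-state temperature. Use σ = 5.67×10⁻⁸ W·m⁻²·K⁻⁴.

T ≈ 256 K

Absorbed flux αS = emitted flux εσT⁴ (one radiating face); with α = ε, T = (S/σ)^(1/4).
T = (243 / 5.67×10⁻⁸)^(1/4) = (4.29×10^9)^(1/4).
T = 256 K.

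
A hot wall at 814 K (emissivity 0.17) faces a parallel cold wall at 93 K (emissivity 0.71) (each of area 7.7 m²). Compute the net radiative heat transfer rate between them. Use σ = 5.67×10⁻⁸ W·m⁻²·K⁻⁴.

Q ≈ 30500 W

For two large parallel gray plates, q = σ(T₁⁴ − T₂⁴) / (1/ε₁ + 1/ε₂ − 1).
1/ε₁ + 1/ε₂ − 1 = 1/0.17 + 1/0.71 − 1 = 6.291.
T₁⁴ − T₂⁴ = 4.39×10^11 − 7.48×10^7 = 4.39×10^11 K⁴.
q = 5.67×10⁻⁸ × 4.39×10^11 / 6.291 = 3960 W/m².
Q = q·A = 3960 × 7.7 = 30500 W.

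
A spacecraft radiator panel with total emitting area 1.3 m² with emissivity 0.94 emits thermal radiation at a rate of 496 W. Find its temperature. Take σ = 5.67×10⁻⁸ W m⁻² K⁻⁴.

From P = εσAT⁴, T = (P / εσA)^(1/4) = (496 / (0.94 × 5.67×10⁻⁸ × 1.30))^(1/4).
T = (7.16×10^9)^(1/4) = 291 K.

T ≈ 291 K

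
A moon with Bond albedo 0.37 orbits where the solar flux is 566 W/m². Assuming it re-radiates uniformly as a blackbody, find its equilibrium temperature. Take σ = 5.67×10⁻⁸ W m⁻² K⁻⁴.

Power absorbed = (1−a)S·πR²; power emitted = 4πR²σT⁴. Equating and cancelling πR²:
T = ((1−a)S / 4σ)^(1/4) = (357 / (4 × 5.67×10⁻⁸))^(1/4) = (1.57×10^9)^(1/4).
T = 199 K.

T ≈ 199 K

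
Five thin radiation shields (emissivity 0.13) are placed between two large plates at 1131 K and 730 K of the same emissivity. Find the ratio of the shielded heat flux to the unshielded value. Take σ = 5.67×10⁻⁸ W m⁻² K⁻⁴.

With N identical shields there are N+1 = 6 gaps in series, each with the same radiative resistance, so the flux falls to 1/(N+1) of its unshielded value.

ratio ≈ 0.167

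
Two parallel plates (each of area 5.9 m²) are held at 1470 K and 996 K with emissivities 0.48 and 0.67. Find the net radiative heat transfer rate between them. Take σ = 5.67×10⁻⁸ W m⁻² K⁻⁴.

For two large parallel gray plates, q = σ(T₁⁴ − T₂⁴) / (1/ε₁ + 1/ε₂ − 1).
1/ε₁ + 1/ε₂ − 1 = 1/0.48 + 1/0.67 − 1 = 2.576.
T₁⁴ − T₂⁴ = 4.67×10^12 − 9.84×10^11 = 3.69×10^12 K⁴.
q = 5.67×10⁻⁸ × 3.69×10^12 / 2.576 = 81100 W/m².
Q = q·A = 81100 × 5.9 = 4.79×10^5 W.

Q ≈ 4.79×10^5 W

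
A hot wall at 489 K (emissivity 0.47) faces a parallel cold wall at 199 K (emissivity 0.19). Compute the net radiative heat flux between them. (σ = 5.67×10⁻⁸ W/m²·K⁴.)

For two large parallel gray plates, q = σ(T₁⁴ − T₂⁴) / (1/ε₁ + 1/ε₂ − 1).
1/ε₁ + 1/ε₂ − 1 = 1/0.47 + 1/0.19 − 1 = 6.391.
T₁⁴ − T₂⁴ = 5.72×10^10 − 1.57×10^9 = 5.56×10^10 K⁴.
q = 5.67×10⁻⁸ × 5.56×10^10 / 6.391 = 493 W/m².

q ≈ 493 W/m²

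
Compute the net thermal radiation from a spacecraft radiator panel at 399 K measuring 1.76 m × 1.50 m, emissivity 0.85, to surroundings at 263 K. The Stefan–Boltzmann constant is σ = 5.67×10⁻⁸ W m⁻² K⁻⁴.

A = 1.76 × 1.50 = 2.64 m².
Q = εσA(T⁴ − T_s⁴). T⁴ − T_s⁴ = (399)⁴ − (263)⁴ = 2.53×10^10 − 4.78×10^9 = 2.06×10^10 K⁴.
Q = 0.85 × 5.67×10⁻⁸ × 2.64 × 2.06×10^10 = 2620 W.

Q ≈ 2620 W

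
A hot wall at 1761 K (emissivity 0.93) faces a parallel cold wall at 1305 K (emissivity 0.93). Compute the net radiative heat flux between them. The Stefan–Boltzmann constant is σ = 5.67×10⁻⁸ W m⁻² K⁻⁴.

For two large parallel gray plates, q = σ(T₁⁴ − T₂⁴) / (1/ε₁ + 1/ε₂ − 1).
1/ε₁ + 1/ε₂ − 1 = 1/0.93 + 1/0.93 − 1 = 1.151.
T₁⁴ − T₂⁴ = 9.62×10^12 − 2.90×10^12 = 6.72×10^12 K⁴.
q = 5.67×10⁻⁸ × 6.72×10^12 / 1.151 = 3.31×10^5 W/m².

q ≈ 3.31×10^5 W/m²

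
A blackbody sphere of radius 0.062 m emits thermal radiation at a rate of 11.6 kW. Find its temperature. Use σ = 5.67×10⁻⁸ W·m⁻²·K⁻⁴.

A = 4πr² = 4π × (0.062)² = 0.0483 m².
From P = σAT⁴, T = (P / σA)^(1/4) = (11600 / (5.67×10⁻⁸ × 0.0483))^(1/4).
T = (4.24×10^12)^(1/4) = 1430 K.

T ≈ 1430 K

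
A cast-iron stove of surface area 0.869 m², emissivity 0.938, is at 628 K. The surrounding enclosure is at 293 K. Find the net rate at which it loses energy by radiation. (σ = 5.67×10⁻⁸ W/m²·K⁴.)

Q ≈ 6850 W

Q = εσA(T⁴ − T_s⁴). T⁴ − T_s⁴ = (628)⁴ − (293)⁴ = 1.56×10^11 − 7.37×10^9 = 1.48×10^11 K⁴.
Q = 0.938 × 5.67×10⁻⁸ × 0.869 × 1.48×10^11 = 6850 W.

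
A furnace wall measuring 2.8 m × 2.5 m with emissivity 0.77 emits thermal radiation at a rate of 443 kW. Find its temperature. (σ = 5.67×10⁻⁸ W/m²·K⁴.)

T ≈ 1100 K

A = 2.8 × 2.5 = 7.00 m².
From P = εσAT⁴, T = (P / εσA)^(1/4) = (4.43×10^5 / (0.77 × 5.67×10⁻⁸ × 7.00))^(1/4).
T = (1.45×10^12)^(1/4) = 1100 K.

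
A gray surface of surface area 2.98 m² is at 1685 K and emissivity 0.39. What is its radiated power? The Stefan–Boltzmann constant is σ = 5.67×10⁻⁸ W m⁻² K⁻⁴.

P ≈ 5.31×10^5 W

Stefan–Boltzmann: P = εσAT⁴ = 0.39 × 5.67×10⁻⁸ × 2.98 × (1685)⁴ = 0.39 × 5.67×10⁻⁸ × 2.98 × 8.06×10^12.
P = 5.31×10^5 W.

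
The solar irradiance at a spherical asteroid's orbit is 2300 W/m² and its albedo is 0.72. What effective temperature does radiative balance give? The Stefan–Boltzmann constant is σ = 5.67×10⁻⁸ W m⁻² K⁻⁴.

Power absorbed = (1−a)S·πR²; power emitted = 4πR²σT⁴. Equating and cancelling πR²:
T = ((1−a)S / 4σ)^(1/4) = (644 / (4 × 5.67×10⁻⁸))^(1/4) = (2.84×10^9)^(1/4).
T = 231 K.

T ≈ 231 K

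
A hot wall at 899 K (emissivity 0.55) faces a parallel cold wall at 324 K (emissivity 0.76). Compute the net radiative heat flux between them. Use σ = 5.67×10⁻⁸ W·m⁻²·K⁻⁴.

For two large parallel gray plates, q = σ(T₁⁴ − T₂⁴) / (1/ε₁ + 1/ε₂ − 1).
1/ε₁ + 1/ε₂ − 1 = 1/0.55 + 1/0.76 − 1 = 2.134.
T₁⁴ − T₂⁴ = 6.53×10^11 − 1.10×10^10 = 6.42×10^11 K⁴.
q = 5.67×10⁻⁸ × 6.42×10^11 / 2.134 = 17100 W/m².

q ≈ 17100 W/m²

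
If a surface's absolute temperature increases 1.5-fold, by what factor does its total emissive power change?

P ∝ T⁴, so the power scales as (1.5)⁴ = 5.06.

factor ≈ 5.06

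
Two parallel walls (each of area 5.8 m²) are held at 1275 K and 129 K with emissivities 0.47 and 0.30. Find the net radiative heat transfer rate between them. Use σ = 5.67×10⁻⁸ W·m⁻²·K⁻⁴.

Q ≈ 1.95×10^5 W

For two large parallel gray plates, q = σ(T₁⁴ − T₂⁴) / (1/ε₁ + 1/ε₂ − 1).
1/ε₁ + 1/ε₂ − 1 = 1/0.47 + 1/0.30 − 1 = 4.461.
T₁⁴ − T₂⁴ = 2.64×10^12 − 2.77×10^8 = 2.64×10^12 K⁴.
q = 5.67×10⁻⁸ × 2.64×10^12 / 4.461 = 33600 W/m².
Q = q·A = 33600 × 5.8 = 1.95×10^5 W.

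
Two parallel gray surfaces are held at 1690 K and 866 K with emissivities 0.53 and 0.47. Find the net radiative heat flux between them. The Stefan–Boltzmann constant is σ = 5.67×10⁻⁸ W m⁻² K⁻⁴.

q ≈ 1.43×10^5 W/m²

For two large parallel gray plates, q = σ(T₁⁴ − T₂⁴) / (1/ε₁ + 1/ε₂ − 1).
1/ε₁ + 1/ε₂ − 1 = 1/0.53 + 1/0.47 − 1 = 3.014.
T₁⁴ − T₂⁴ = 8.16×10^12 − 5.62×10^11 = 7.59×10^12 K⁴.
q = 5.67×10⁻⁸ × 7.59×10^12 / 3.014 = 1.43×10^5 W/m².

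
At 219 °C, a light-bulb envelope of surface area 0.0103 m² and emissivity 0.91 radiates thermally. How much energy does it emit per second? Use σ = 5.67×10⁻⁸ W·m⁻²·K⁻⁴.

219 °C = 492 K.
P = εσAT⁴ = 0.91 × 5.67×10⁻⁸ × 0.0103 × (492)⁴ = 0.91 × 5.67×10⁻⁸ × 0.0103 × 5.86×10^10.
P = 31.1 W.

P ≈ 31.1 W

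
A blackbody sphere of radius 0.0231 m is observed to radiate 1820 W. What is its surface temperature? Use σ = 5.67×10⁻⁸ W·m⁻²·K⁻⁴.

A = 4πr² = 4π × (0.0231)² = 6.71×10^-3 m².
From P = σAT⁴, T = (P / σA)^(1/4) = (1820 / (5.67×10⁻⁸ × 6.71×10^-3))^(1/4).
T = (4.79×10^12)^(1/4) = 1480 K.

T ≈ 1480 K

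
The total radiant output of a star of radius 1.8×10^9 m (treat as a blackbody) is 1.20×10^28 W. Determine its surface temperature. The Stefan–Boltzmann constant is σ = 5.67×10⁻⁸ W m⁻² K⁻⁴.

A = 4πr² = 4π × (1.8×10^9)² = 4.07×10^19 m².
From P = σAT⁴, T = (P / σA)^(1/4) = (1.20×10^28 / (5.67×10⁻⁸ × 4.07×10^19))^(1/4).
T = (5.20×10^15)^(1/4) = 8490 K.

T ≈ 8490 K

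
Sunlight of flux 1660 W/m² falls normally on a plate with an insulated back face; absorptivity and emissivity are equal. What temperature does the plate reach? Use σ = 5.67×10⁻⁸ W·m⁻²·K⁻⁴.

T ≈ 414 K

Absorbed flux αS = emitted flux εσT⁴ (one radiating face); with α = ε, T = (S/σ)^(1/4).
T = (1660 / 5.67×10⁻⁸)^(1/4) = (2.93×10^10)^(1/4).
T = 414 K.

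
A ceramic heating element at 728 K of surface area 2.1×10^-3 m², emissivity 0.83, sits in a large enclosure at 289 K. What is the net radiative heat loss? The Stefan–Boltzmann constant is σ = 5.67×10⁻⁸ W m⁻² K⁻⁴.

Q = εσA(T⁴ − T_s⁴). T⁴ − T_s⁴ = (728)⁴ − (289)⁴ = 2.81×10^11 − 6.98×10^9 = 2.74×10^11 K⁴.
Q = 0.83 × 5.67×10⁻⁸ × 2.10×10^-3 × 2.74×10^11 = 27.1 W.

Q ≈ 27.1 W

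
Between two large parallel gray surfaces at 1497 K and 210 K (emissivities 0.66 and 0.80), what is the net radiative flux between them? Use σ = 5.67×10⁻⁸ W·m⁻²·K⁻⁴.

q ≈ 1.61×10^5 W/m²

For two large parallel gray plates, q = σ(T₁⁴ − T₂⁴) / (1/ε₁ + 1/ε₂ − 1).
1/ε₁ + 1/ε₂ − 1 = 1/0.66 + 1/0.80 − 1 = 1.765.
T₁⁴ − T₂⁴ = 5.02×10^12 − 1.94×10^9 = 5.02×10^12 K⁴.
q = 5.67×10⁻⁸ × 5.02×10^12 / 1.765 = 1.61×10^5 W/m².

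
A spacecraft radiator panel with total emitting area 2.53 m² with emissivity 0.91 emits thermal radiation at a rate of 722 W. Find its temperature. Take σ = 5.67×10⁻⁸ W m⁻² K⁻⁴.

T ≈ 273 K

From P = εσAT⁴, T = (P / εσA)^(1/4) = (722 / (0.91 × 5.67×10⁻⁸ × 2.53))^(1/4).
T = (5.53×10^9)^(1/4) = 273 K.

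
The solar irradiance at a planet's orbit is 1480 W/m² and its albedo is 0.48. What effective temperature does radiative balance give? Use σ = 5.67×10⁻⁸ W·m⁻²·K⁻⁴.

T ≈ 241 K

Power absorbed = (1−a)S·πR²; power emitted = 4πR²σT⁴. Equating and cancelling πR²:
T = ((1−a)S / 4σ)^(1/4) = (770 / (4 × 5.67×10⁻⁸))^(1/4) = (3.39×10^9)^(1/4).
T = 241 K.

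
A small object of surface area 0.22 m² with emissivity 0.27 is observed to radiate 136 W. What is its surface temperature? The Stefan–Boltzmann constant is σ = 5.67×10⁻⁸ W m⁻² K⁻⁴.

T ≈ 448 K

From P = εσAT⁴, T = (P / εσA)^(1/4) = (136 / (0.27 × 5.67×10⁻⁸ × 0.220))^(1/4).
T = (4.04×10^10)^(1/4) = 448 K.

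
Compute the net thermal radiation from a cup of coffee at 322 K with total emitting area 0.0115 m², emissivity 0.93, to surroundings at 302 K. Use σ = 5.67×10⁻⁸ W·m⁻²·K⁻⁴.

Q = εσA(T⁴ − T_s⁴). T⁴ − T_s⁴ = (322)⁴ − (302)⁴ = 1.08×10^10 − 8.32×10^9 = 2.43×10^9 K⁴.
Q = 0.93 × 5.67×10⁻⁸ × 0.0115 × 2.43×10^9 = 1.47 W.

Q ≈ 1.47 W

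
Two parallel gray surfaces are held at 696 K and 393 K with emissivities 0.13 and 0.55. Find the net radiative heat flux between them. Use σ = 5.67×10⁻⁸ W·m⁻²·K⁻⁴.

q ≈ 1400 W/m²

For two large parallel gray plates, q = σ(T₁⁴ − T₂⁴) / (1/ε₁ + 1/ε₂ − 1).
1/ε₁ + 1/ε₂ − 1 = 1/0.13 + 1/0.55 − 1 = 8.510.
T₁⁴ − T₂⁴ = 2.35×10^11 − 2.39×10^10 = 2.11×10^11 K⁴.
q = 5.67×10⁻⁸ × 2.11×10^11 / 8.510 = 1400 W/m².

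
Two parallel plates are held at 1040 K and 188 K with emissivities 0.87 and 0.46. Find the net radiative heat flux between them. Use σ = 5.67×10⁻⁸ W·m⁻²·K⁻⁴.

For two large parallel gray plates, q = σ(T₁⁴ − T₂⁴) / (1/ε₁ + 1/ε₂ − 1).
1/ε₁ + 1/ε₂ − 1 = 1/0.87 + 1/0.46 − 1 = 2.323.
T₁⁴ − T₂⁴ = 1.17×10^12 − 1.25×10^9 = 1.17×10^12 K⁴.
q = 5.67×10⁻⁸ × 1.17×10^12 / 2.323 = 28500 W/m².

q ≈ 28500 W/m²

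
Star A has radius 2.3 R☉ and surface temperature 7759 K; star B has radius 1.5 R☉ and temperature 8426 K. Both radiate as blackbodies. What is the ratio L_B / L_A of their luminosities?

L = 4πR²σT⁴ ∝ R²T⁴, so L_B/L_A = (1.5/2.3)² × (8426/7759)⁴ = 0.425 × 1.39 = 0.592.

L_B/L_A ≈ 0.592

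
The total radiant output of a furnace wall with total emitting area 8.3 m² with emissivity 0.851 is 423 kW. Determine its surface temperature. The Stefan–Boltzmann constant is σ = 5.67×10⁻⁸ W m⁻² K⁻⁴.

From P = εσAT⁴, T = (P / εσA)^(1/4) = (4.23×10^5 / (0.851 × 5.67×10⁻⁸ × 8.30))^(1/4).
T = (1.06×10^12)^(1/4) = 1010 K.

T ≈ 1010 K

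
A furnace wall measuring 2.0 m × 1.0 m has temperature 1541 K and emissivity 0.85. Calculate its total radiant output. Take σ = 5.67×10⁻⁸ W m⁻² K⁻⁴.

A = 2.0 × 1.0 = 2.00 m².
P = εσAT⁴ = 0.85 × 5.67×10⁻⁸ × 2.00 × (1541)⁴ = 0.85 × 5.67×10⁻⁸ × 2.00 × 5.64×10^12.
P = 5.44×10^5 W.

P ≈ 5.44×10^5 W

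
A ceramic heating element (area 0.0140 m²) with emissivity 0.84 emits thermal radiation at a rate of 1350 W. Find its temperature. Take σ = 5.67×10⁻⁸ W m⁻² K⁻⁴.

T ≈ 1190 K

From P = εσAT⁴, T = (P / εσA)^(1/4) = (1350 / (0.84 × 5.67×10⁻⁸ × 0.0140))^(1/4).
T = (2.02×10^12)^(1/4) = 1190 K.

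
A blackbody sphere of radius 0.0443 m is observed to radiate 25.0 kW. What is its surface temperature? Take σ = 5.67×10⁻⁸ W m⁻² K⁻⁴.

A = 4πr² = 4π × (0.0443)² = 0.0247 m².
From P = σAT⁴, T = (P / σA)^(1/4) = (25000 / (5.67×10⁻⁸ × 0.0247))^(1/4).
T = (1.79×10^13)^(1/4) = 2060 K.

T ≈ 2060 K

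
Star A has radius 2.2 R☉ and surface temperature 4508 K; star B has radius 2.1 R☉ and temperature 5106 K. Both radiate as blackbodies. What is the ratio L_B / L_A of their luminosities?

L_B/L_A ≈ 1.50

L = 4πR²σT⁴ ∝ R²T⁴, so L_B/L_A = (2.1/2.2)² × (5106/4508)⁴ = 0.911 × 1.65 = 1.50.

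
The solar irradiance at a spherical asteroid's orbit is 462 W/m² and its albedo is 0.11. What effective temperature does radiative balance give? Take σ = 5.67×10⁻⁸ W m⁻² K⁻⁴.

T ≈ 206 K

Power absorbed = (1−a)S·πR²; power emitted = 4πR²σT⁴. Equating and cancelling πR²:
T = ((1−a)S / 4σ)^(1/4) = (411 / (4 × 5.67×10⁻⁸))^(1/4) = (1.81×10^9)^(1/4).
T = 206 K.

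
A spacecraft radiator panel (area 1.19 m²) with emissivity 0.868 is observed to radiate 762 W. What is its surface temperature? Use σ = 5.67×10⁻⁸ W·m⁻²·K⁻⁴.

T ≈ 338 K

From P = εσAT⁴, T = (P / εσA)^(1/4) = (762 / (0.868 × 5.67×10⁻⁸ × 1.19))^(1/4).
T = (1.30×10^10)^(1/4) = 338 K.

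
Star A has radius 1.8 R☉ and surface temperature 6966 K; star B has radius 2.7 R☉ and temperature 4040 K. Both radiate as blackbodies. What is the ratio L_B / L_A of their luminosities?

L = 4πR²σT⁴ ∝ R²T⁴, so L_B/L_A = (2.7/1.8)² × (4040/6966)⁴ = 2.25 × 0.113 = 0.255.

L_B/L_A ≈ 0.255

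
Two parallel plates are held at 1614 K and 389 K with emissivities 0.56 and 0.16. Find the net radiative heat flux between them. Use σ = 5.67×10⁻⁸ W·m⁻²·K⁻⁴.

q ≈ 54500 W/m²

For two large parallel gray plates, q = σ(T₁⁴ − T₂⁴) / (1/ε₁ + 1/ε₂ − 1).
1/ε₁ + 1/ε₂ − 1 = 1/0.56 + 1/0.16 − 1 = 7.036.
T₁⁴ − T₂⁴ = 6.79×10^12 − 2.29×10^10 = 6.76×10^12 K⁴.
q = 5.67×10⁻⁸ × 6.76×10^12 / 7.036 = 54500 W/m².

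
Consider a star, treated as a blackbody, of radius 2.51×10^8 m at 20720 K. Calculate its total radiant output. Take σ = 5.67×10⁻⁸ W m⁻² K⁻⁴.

P ≈ 8.27×10^27 W

A = 4πr² = 4π × (2.51×10^8)² = 7.92×10^17 m².
P = σAT⁴ = 5.67×10⁻⁸ × 7.92×10^17 × (20720)⁴ = 5.67×10⁻⁸ × 7.92×10^17 × 1.84×10^17.
P = 8.27×10^27 W.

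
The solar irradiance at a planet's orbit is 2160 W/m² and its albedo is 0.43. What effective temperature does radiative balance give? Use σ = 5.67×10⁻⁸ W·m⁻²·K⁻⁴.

T ≈ 271 K

Power absorbed = (1−a)S·πR²; power emitted = 4πR²σT⁴. Equating and cancelling πR²:
T = ((1−a)S / 4σ)^(1/4) = (1230 / (4 × 5.67×10⁻⁸))^(1/4) = (5.43×10^9)^(1/4).
T = 271 K.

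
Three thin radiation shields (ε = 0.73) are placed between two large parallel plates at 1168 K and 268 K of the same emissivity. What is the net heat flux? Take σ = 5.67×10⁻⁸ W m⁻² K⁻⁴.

q ≈ 15100 W/m²

Each of the 4 gaps contributes resistance (2/ε − 1) = 2/0.73 − 1 = 1.740; total = 6.959.
q = σ(T₁⁴ − T₂⁴) / 6.959 = 5.67×10⁻⁸ × 1.86×10^12 / 6.959 = 15100 W/m².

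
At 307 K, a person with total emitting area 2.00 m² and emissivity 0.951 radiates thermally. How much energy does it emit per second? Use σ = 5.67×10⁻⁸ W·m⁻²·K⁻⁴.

P = εσAT⁴ = 0.951 × 5.67×10⁻⁸ × 2.00 × (307)⁴ = 0.951 × 5.67×10⁻⁸ × 2.00 × 8.88×10^9.
P = 958 W.

P ≈ 958 W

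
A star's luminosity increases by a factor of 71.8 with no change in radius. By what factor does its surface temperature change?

factor ≈ 2.91

P ∝ T⁴ ⇒ T ∝ P^(1/4), so T scales by (71.8)^(1/4) = 2.91.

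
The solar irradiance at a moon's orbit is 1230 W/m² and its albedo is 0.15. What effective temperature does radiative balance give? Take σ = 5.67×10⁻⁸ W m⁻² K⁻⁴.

Power absorbed = (1−a)S·πR²; power emitted = 4πR²σT⁴. Equating and cancelling πR²:
T = ((1−a)S / 4σ)^(1/4) = (1050 / (4 × 5.67×10⁻⁸))^(1/4) = (4.61×10^9)^(1/4).
T = 261 K.

T ≈ 261 K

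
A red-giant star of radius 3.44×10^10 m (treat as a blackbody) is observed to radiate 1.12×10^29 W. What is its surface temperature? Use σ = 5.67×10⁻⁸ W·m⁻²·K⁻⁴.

A = 4πr² = 4π × (3.44×10^10)² = 1.49×10^22 m².
From P = σAT⁴, T = (P / σA)^(1/4) = (1.12×10^29 / (5.67×10⁻⁸ × 1.49×10^22))^(1/4).
T = (1.33×10^14)^(1/4) = 3390 K.

T ≈ 3390 K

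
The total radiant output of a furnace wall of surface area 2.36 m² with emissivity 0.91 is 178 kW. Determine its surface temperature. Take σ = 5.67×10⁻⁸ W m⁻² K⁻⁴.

T ≈ 1100 K

From P = εσAT⁴, T = (P / εσA)^(1/4) = (1.78×10^5 / (0.91 × 5.67×10⁻⁸ × 2.36))^(1/4).
T = (1.46×10^12)^(1/4) = 1100 K.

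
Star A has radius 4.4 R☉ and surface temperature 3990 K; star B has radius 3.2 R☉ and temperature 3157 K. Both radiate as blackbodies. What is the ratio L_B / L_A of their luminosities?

L_B/L_A ≈ 0.207

L = 4πR²σT⁴ ∝ R²T⁴, so L_B/L_A = (3.2/4.4)² × (3157/3990)⁴ = 0.529 × 0.392 = 0.207.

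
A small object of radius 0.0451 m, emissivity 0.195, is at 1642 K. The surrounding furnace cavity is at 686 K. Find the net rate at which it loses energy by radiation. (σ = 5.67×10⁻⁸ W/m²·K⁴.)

A = 4πr² = 4π × (0.0451)² = 0.0256 m².
Q = εσA(T⁴ − T_s⁴). T⁴ − T_s⁴ = (1642)⁴ − (686)⁴ = 7.27×10^12 − 2.21×10^11 = 7.05×10^12 K⁴.
Q = 0.195 × 5.67×10⁻⁸ × 0.0256 × 7.05×10^12 = 1990 W.

Q ≈ 1990 W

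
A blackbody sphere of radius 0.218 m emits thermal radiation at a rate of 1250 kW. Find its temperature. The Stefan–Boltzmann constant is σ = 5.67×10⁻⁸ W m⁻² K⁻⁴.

A = 4πr² = 4π × (0.218)² = 0.597 m².
From P = σAT⁴, T = (P / σA)^(1/4) = (1.25×10^6 / (5.67×10⁻⁸ × 0.597))^(1/4).
T = (3.69×10^13)^(1/4) = 2460 K.

T ≈ 2460 K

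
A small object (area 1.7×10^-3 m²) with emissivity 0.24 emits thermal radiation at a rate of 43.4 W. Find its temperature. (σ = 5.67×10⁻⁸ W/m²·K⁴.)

From P = εσAT⁴, T = (P / εσA)^(1/4) = (43.4 / (0.24 × 5.67×10⁻⁸ × 1.70×10^-3))^(1/4).
T = (1.88×10^12)^(1/4) = 1170 K.

T ≈ 1170 K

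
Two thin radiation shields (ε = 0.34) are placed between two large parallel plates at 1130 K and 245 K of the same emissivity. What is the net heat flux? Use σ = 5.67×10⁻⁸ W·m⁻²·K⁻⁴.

q ≈ 6300 W/m²

Each of the 3 gaps contributes resistance (2/ε − 1) = 2/0.34 − 1 = 4.882; total = 14.65.
q = σ(T₁⁴ − T₂⁴) / 14.65 = 5.67×10⁻⁸ × 1.63×10^12 / 14.65 = 6300 W/m².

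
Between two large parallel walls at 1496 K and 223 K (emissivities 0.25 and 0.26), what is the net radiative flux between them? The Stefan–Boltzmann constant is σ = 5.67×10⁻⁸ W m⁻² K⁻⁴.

For two large parallel gray plates, q = σ(T₁⁴ − T₂⁴) / (1/ε₁ + 1/ε₂ − 1).
1/ε₁ + 1/ε₂ − 1 = 1/0.25 + 1/0.26 − 1 = 6.846.
T₁⁴ − T₂⁴ = 5.01×10^12 − 2.47×10^9 = 5.01×10^12 K⁴.
q = 5.67×10⁻⁸ × 5.01×10^12 / 6.846 = 41500 W/m².

q ≈ 41500 W/m²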